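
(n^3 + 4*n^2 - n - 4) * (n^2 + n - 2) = n^5 + 5*n^4 + n^3 - 13*n^2 - 2*n + 8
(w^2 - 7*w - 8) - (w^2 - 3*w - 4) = -4*w - 4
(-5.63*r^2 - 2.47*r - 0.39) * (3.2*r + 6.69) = -18.016*r^3 - 45.5687*r^2 - 17.7723*r - 2.6091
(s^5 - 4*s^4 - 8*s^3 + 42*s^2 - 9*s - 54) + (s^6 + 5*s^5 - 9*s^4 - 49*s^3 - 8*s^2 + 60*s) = s^6 + 6*s^5 - 13*s^4 - 57*s^3 + 34*s^2 + 51*s - 54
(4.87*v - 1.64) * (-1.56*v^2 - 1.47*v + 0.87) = -7.5972*v^3 - 4.6005*v^2 + 6.6477*v - 1.4268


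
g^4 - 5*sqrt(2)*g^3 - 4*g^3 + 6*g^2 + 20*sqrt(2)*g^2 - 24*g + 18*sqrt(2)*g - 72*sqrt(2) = (g - 4)*(g - 3*sqrt(2))^2*(g + sqrt(2))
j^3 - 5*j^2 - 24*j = j*(j - 8)*(j + 3)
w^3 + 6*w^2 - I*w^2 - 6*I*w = w*(w + 6)*(w - I)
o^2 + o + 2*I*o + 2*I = (o + 1)*(o + 2*I)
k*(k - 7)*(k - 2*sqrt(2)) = k^3 - 7*k^2 - 2*sqrt(2)*k^2 + 14*sqrt(2)*k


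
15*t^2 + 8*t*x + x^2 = (3*t + x)*(5*t + x)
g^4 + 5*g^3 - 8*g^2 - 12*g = g*(g - 2)*(g + 1)*(g + 6)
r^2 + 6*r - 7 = (r - 1)*(r + 7)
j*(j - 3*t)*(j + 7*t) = j^3 + 4*j^2*t - 21*j*t^2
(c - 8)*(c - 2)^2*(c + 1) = c^4 - 11*c^3 + 24*c^2 + 4*c - 32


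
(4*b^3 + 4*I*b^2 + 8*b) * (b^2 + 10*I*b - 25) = 4*b^5 + 44*I*b^4 - 132*b^3 - 20*I*b^2 - 200*b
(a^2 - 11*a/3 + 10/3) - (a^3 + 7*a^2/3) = -a^3 - 4*a^2/3 - 11*a/3 + 10/3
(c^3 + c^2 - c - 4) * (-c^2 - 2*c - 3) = -c^5 - 3*c^4 - 4*c^3 + 3*c^2 + 11*c + 12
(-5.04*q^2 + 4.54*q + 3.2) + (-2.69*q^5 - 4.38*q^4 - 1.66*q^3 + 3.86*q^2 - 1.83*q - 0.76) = -2.69*q^5 - 4.38*q^4 - 1.66*q^3 - 1.18*q^2 + 2.71*q + 2.44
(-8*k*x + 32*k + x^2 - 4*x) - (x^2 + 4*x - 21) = -8*k*x + 32*k - 8*x + 21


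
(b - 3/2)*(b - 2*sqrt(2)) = b^2 - 2*sqrt(2)*b - 3*b/2 + 3*sqrt(2)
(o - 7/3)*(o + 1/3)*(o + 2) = o^3 - 43*o/9 - 14/9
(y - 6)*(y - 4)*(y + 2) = y^3 - 8*y^2 + 4*y + 48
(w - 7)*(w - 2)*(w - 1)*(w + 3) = w^4 - 7*w^3 - 7*w^2 + 55*w - 42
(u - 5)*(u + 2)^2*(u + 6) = u^4 + 5*u^3 - 22*u^2 - 116*u - 120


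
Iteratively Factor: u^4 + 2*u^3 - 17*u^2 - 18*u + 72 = (u + 4)*(u^3 - 2*u^2 - 9*u + 18) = (u + 3)*(u + 4)*(u^2 - 5*u + 6) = (u - 3)*(u + 3)*(u + 4)*(u - 2)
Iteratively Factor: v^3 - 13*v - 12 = (v + 1)*(v^2 - v - 12) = (v + 1)*(v + 3)*(v - 4)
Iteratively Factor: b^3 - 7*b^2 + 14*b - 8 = (b - 1)*(b^2 - 6*b + 8) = (b - 4)*(b - 1)*(b - 2)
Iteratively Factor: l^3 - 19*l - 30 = (l - 5)*(l^2 + 5*l + 6) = (l - 5)*(l + 2)*(l + 3)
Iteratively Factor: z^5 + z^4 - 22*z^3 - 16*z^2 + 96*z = (z)*(z^4 + z^3 - 22*z^2 - 16*z + 96) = z*(z - 4)*(z^3 + 5*z^2 - 2*z - 24) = z*(z - 4)*(z + 4)*(z^2 + z - 6) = z*(z - 4)*(z - 2)*(z + 4)*(z + 3)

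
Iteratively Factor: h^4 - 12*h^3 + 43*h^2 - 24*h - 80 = (h + 1)*(h^3 - 13*h^2 + 56*h - 80) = (h - 5)*(h + 1)*(h^2 - 8*h + 16) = (h - 5)*(h - 4)*(h + 1)*(h - 4)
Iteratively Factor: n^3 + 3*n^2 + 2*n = (n)*(n^2 + 3*n + 2) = n*(n + 2)*(n + 1)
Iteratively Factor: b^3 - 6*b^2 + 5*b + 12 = (b + 1)*(b^2 - 7*b + 12) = (b - 4)*(b + 1)*(b - 3)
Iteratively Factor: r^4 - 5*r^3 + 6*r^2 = (r)*(r^3 - 5*r^2 + 6*r) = r*(r - 3)*(r^2 - 2*r) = r*(r - 3)*(r - 2)*(r)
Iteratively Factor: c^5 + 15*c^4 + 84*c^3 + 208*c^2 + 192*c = (c + 3)*(c^4 + 12*c^3 + 48*c^2 + 64*c) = c*(c + 3)*(c^3 + 12*c^2 + 48*c + 64) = c*(c + 3)*(c + 4)*(c^2 + 8*c + 16) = c*(c + 3)*(c + 4)^2*(c + 4)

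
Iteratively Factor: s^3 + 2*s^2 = (s + 2)*(s^2) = s*(s + 2)*(s)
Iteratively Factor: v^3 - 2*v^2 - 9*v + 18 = (v - 3)*(v^2 + v - 6) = (v - 3)*(v + 3)*(v - 2)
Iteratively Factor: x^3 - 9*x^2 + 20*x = (x - 5)*(x^2 - 4*x) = (x - 5)*(x - 4)*(x)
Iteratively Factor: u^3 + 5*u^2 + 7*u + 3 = (u + 1)*(u^2 + 4*u + 3) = (u + 1)*(u + 3)*(u + 1)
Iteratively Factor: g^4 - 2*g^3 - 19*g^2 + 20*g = (g - 1)*(g^3 - g^2 - 20*g) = (g - 1)*(g + 4)*(g^2 - 5*g) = (g - 5)*(g - 1)*(g + 4)*(g)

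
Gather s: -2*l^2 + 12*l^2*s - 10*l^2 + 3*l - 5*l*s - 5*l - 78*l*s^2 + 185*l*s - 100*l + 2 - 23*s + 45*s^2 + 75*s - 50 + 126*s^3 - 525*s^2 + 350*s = -12*l^2 - 102*l + 126*s^3 + s^2*(-78*l - 480) + s*(12*l^2 + 180*l + 402) - 48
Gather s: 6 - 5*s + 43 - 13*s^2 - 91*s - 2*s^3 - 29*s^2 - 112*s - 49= -2*s^3 - 42*s^2 - 208*s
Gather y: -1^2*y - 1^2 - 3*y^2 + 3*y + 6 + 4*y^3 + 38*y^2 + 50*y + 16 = 4*y^3 + 35*y^2 + 52*y + 21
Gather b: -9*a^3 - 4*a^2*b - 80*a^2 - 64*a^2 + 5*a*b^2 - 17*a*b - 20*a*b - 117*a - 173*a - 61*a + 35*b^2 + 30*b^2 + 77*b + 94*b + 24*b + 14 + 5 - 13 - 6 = -9*a^3 - 144*a^2 - 351*a + b^2*(5*a + 65) + b*(-4*a^2 - 37*a + 195)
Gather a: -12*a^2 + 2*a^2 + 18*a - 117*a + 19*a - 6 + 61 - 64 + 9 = -10*a^2 - 80*a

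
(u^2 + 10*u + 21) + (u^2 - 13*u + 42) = 2*u^2 - 3*u + 63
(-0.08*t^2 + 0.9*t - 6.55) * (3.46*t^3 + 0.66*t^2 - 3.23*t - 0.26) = -0.2768*t^5 + 3.0612*t^4 - 21.8106*t^3 - 7.2092*t^2 + 20.9225*t + 1.703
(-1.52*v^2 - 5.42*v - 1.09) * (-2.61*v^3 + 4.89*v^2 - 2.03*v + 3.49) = 3.9672*v^5 + 6.7134*v^4 - 20.5733*v^3 + 0.367699999999999*v^2 - 16.7031*v - 3.8041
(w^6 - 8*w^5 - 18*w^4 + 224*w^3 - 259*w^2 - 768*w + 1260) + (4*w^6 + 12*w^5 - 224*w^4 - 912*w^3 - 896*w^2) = 5*w^6 + 4*w^5 - 242*w^4 - 688*w^3 - 1155*w^2 - 768*w + 1260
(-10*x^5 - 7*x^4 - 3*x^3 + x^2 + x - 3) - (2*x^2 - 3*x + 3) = -10*x^5 - 7*x^4 - 3*x^3 - x^2 + 4*x - 6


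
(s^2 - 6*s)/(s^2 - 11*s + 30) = s/(s - 5)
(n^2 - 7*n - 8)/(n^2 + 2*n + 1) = (n - 8)/(n + 1)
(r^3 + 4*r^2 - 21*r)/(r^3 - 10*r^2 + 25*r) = (r^2 + 4*r - 21)/(r^2 - 10*r + 25)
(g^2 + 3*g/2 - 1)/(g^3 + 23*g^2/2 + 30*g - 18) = (g + 2)/(g^2 + 12*g + 36)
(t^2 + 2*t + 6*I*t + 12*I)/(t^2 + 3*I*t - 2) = (t^2 + t*(2 + 6*I) + 12*I)/(t^2 + 3*I*t - 2)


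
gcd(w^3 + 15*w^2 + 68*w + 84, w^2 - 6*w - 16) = w + 2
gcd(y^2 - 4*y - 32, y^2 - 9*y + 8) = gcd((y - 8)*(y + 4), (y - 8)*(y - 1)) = y - 8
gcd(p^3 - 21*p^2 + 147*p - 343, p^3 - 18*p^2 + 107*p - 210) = p - 7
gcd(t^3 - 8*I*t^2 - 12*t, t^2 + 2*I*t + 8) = t - 2*I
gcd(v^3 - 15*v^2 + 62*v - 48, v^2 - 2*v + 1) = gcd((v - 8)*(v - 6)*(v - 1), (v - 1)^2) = v - 1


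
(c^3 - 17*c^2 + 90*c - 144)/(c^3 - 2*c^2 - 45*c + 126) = (c - 8)/(c + 7)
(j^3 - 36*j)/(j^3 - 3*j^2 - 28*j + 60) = j*(j + 6)/(j^2 + 3*j - 10)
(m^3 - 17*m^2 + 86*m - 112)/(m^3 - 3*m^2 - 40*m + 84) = (m - 8)/(m + 6)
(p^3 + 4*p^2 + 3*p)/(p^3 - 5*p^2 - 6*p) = (p + 3)/(p - 6)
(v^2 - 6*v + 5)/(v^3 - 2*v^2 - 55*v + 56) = (v - 5)/(v^2 - v - 56)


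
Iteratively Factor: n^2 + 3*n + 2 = (n + 2)*(n + 1)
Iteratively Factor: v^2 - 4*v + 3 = (v - 3)*(v - 1)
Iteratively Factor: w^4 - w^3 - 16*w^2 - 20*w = (w + 2)*(w^3 - 3*w^2 - 10*w) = (w + 2)^2*(w^2 - 5*w) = w*(w + 2)^2*(w - 5)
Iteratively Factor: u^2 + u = (u + 1)*(u)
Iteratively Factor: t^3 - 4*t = (t)*(t^2 - 4) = t*(t + 2)*(t - 2)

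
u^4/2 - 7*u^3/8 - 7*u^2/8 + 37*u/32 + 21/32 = (u/2 + 1/4)*(u - 7/4)*(u - 3/2)*(u + 1)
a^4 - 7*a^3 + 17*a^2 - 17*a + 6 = (a - 3)*(a - 2)*(a - 1)^2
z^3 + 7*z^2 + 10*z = z*(z + 2)*(z + 5)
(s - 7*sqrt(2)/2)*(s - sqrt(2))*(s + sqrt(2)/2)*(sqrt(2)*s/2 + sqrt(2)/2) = sqrt(2)*s^4/2 - 4*s^3 + sqrt(2)*s^3/2 - 4*s^2 + 5*sqrt(2)*s^2/4 + 5*sqrt(2)*s/4 + 7*s/2 + 7/2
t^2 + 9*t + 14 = (t + 2)*(t + 7)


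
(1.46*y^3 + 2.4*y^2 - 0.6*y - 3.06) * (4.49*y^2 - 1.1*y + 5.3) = 6.5554*y^5 + 9.17*y^4 + 2.404*y^3 - 0.359400000000003*y^2 + 0.186000000000001*y - 16.218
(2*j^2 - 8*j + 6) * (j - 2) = 2*j^3 - 12*j^2 + 22*j - 12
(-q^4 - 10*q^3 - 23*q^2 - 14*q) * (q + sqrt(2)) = -q^5 - 10*q^4 - sqrt(2)*q^4 - 23*q^3 - 10*sqrt(2)*q^3 - 23*sqrt(2)*q^2 - 14*q^2 - 14*sqrt(2)*q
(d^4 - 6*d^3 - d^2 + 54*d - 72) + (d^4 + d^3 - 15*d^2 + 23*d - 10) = 2*d^4 - 5*d^3 - 16*d^2 + 77*d - 82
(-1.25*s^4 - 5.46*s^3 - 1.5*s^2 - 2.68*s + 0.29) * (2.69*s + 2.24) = -3.3625*s^5 - 17.4874*s^4 - 16.2654*s^3 - 10.5692*s^2 - 5.2231*s + 0.6496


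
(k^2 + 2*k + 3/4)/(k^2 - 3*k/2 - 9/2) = (k + 1/2)/(k - 3)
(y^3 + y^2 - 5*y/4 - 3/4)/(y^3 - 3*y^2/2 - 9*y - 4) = (2*y^2 + y - 3)/(2*(y^2 - 2*y - 8))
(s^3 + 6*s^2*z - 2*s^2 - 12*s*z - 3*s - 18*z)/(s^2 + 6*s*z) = s - 2 - 3/s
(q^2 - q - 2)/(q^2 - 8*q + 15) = (q^2 - q - 2)/(q^2 - 8*q + 15)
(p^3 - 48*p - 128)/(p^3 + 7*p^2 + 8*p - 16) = (p - 8)/(p - 1)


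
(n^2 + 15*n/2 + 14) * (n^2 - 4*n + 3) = n^4 + 7*n^3/2 - 13*n^2 - 67*n/2 + 42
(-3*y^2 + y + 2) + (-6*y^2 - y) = 2 - 9*y^2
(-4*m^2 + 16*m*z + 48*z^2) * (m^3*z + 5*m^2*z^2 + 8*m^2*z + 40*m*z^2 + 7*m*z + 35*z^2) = -4*m^5*z - 4*m^4*z^2 - 32*m^4*z + 128*m^3*z^3 - 32*m^3*z^2 - 28*m^3*z + 240*m^2*z^4 + 1024*m^2*z^3 - 28*m^2*z^2 + 1920*m*z^4 + 896*m*z^3 + 1680*z^4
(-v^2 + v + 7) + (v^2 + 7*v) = 8*v + 7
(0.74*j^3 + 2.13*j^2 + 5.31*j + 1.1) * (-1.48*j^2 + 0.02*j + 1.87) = -1.0952*j^5 - 3.1376*j^4 - 6.4324*j^3 + 2.4613*j^2 + 9.9517*j + 2.057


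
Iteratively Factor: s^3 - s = (s)*(s^2 - 1) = s*(s - 1)*(s + 1)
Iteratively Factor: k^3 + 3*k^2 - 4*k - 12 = (k + 2)*(k^2 + k - 6) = (k + 2)*(k + 3)*(k - 2)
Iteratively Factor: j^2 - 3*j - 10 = (j + 2)*(j - 5)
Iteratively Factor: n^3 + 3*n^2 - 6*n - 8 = (n + 1)*(n^2 + 2*n - 8) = (n - 2)*(n + 1)*(n + 4)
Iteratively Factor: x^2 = (x)*(x)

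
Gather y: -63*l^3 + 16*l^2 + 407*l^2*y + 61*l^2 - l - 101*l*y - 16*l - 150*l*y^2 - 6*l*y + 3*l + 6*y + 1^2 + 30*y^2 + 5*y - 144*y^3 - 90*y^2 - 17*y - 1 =-63*l^3 + 77*l^2 - 14*l - 144*y^3 + y^2*(-150*l - 60) + y*(407*l^2 - 107*l - 6)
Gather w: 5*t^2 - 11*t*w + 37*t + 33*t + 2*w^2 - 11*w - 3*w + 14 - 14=5*t^2 + 70*t + 2*w^2 + w*(-11*t - 14)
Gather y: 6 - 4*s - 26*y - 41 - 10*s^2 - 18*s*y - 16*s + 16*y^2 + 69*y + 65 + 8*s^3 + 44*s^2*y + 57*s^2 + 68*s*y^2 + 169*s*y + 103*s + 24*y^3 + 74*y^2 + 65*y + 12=8*s^3 + 47*s^2 + 83*s + 24*y^3 + y^2*(68*s + 90) + y*(44*s^2 + 151*s + 108) + 42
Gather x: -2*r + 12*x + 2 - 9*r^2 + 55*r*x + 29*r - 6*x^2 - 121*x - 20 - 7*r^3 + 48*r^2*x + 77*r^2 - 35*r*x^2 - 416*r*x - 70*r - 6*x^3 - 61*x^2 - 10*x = -7*r^3 + 68*r^2 - 43*r - 6*x^3 + x^2*(-35*r - 67) + x*(48*r^2 - 361*r - 119) - 18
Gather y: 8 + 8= 16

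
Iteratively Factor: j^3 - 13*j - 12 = (j + 1)*(j^2 - j - 12) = (j - 4)*(j + 1)*(j + 3)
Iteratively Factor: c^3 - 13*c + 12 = (c - 3)*(c^2 + 3*c - 4) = (c - 3)*(c + 4)*(c - 1)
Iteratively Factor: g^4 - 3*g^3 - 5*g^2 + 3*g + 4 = (g - 1)*(g^3 - 2*g^2 - 7*g - 4) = (g - 1)*(g + 1)*(g^2 - 3*g - 4) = (g - 1)*(g + 1)^2*(g - 4)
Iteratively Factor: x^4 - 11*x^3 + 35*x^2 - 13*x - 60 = (x - 4)*(x^3 - 7*x^2 + 7*x + 15) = (x - 4)*(x + 1)*(x^2 - 8*x + 15) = (x - 5)*(x - 4)*(x + 1)*(x - 3)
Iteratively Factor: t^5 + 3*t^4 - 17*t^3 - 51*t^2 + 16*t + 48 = (t + 3)*(t^4 - 17*t^2 + 16) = (t + 3)*(t + 4)*(t^3 - 4*t^2 - t + 4) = (t - 1)*(t + 3)*(t + 4)*(t^2 - 3*t - 4) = (t - 4)*(t - 1)*(t + 3)*(t + 4)*(t + 1)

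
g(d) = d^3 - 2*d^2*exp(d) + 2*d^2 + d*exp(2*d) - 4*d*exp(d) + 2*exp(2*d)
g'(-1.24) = 0.69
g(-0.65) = 1.85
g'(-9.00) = 206.99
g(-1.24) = 1.78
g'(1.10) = 27.29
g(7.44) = 27131284.48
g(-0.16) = 1.88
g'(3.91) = 28695.94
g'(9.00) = 1508251035.18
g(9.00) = 720656140.89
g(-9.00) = -567.02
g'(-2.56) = 9.68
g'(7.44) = 57342773.73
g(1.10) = 11.24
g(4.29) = 29666.52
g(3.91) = 12499.55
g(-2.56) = -3.90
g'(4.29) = 66891.89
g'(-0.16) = 0.47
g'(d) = -2*d^2*exp(d) + 3*d^2 + 2*d*exp(2*d) - 8*d*exp(d) + 4*d + 5*exp(2*d) - 4*exp(d)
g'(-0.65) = -0.14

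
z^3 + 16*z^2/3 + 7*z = z*(z + 7/3)*(z + 3)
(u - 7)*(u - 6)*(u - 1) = u^3 - 14*u^2 + 55*u - 42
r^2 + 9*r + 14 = (r + 2)*(r + 7)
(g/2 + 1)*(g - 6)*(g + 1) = g^3/2 - 3*g^2/2 - 8*g - 6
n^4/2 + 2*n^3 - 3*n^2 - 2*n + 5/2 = (n/2 + 1/2)*(n - 1)^2*(n + 5)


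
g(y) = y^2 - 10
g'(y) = 2*y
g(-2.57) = -3.40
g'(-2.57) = -5.14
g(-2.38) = -4.34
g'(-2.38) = -4.76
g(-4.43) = 9.62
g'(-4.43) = -8.86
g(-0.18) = -9.97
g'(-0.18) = -0.36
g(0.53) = -9.72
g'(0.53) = 1.06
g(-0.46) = -9.79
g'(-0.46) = -0.92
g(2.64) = -3.03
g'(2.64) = 5.28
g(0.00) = -10.00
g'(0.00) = 0.00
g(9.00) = 71.00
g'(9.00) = 18.00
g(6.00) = 26.00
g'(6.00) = 12.00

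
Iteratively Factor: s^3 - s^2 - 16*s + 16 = (s + 4)*(s^2 - 5*s + 4) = (s - 4)*(s + 4)*(s - 1)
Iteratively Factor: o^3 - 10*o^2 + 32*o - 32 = (o - 4)*(o^2 - 6*o + 8) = (o - 4)^2*(o - 2)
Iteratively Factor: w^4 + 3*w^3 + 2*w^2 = (w + 1)*(w^3 + 2*w^2) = (w + 1)*(w + 2)*(w^2) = w*(w + 1)*(w + 2)*(w)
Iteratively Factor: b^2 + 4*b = (b + 4)*(b)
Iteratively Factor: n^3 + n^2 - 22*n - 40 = (n + 2)*(n^2 - n - 20) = (n + 2)*(n + 4)*(n - 5)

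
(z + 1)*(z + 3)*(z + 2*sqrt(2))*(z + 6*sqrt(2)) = z^4 + 4*z^3 + 8*sqrt(2)*z^3 + 27*z^2 + 32*sqrt(2)*z^2 + 24*sqrt(2)*z + 96*z + 72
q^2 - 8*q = q*(q - 8)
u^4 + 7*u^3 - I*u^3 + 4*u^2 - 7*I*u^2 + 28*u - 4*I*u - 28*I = (u + 7)*(u - 2*I)*(u - I)*(u + 2*I)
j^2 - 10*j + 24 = (j - 6)*(j - 4)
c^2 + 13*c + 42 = (c + 6)*(c + 7)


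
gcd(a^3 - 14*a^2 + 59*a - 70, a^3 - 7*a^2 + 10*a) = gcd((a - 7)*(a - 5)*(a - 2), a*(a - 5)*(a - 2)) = a^2 - 7*a + 10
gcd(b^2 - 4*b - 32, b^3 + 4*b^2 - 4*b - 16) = b + 4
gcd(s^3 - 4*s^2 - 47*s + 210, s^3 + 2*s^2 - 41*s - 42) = s^2 + s - 42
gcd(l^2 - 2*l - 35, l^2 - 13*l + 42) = l - 7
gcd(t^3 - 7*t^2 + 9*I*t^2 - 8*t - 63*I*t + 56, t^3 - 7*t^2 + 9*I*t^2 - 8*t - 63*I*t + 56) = t^3 + t^2*(-7 + 9*I) + t*(-8 - 63*I) + 56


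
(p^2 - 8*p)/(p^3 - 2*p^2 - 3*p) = (8 - p)/(-p^2 + 2*p + 3)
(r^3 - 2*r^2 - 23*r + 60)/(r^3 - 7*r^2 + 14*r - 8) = (r^2 + 2*r - 15)/(r^2 - 3*r + 2)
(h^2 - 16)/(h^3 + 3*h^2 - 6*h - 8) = (h - 4)/(h^2 - h - 2)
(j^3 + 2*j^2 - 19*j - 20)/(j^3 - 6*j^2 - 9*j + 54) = (j^3 + 2*j^2 - 19*j - 20)/(j^3 - 6*j^2 - 9*j + 54)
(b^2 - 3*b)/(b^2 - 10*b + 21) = b/(b - 7)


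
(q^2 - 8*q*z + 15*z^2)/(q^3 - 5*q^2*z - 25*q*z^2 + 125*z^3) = (-q + 3*z)/(-q^2 + 25*z^2)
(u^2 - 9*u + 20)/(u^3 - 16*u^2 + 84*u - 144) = (u - 5)/(u^2 - 12*u + 36)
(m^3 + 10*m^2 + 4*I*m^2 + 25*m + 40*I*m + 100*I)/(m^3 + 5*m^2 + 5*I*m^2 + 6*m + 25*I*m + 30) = (m^2 + m*(5 + 4*I) + 20*I)/(m^2 + 5*I*m + 6)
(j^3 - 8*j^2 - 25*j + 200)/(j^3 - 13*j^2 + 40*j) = (j + 5)/j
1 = 1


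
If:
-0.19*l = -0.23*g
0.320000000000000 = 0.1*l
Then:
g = 2.64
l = 3.20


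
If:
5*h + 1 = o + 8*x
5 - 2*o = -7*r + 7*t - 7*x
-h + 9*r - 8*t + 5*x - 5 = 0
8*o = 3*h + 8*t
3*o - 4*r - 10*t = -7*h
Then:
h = 5120/413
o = 869/59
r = 12459/1652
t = 4163/413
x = 9965/1652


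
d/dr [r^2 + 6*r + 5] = 2*r + 6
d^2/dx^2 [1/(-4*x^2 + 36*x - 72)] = (x^2 - 9*x - (2*x - 9)^2 + 18)/(2*(x^2 - 9*x + 18)^3)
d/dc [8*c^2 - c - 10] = 16*c - 1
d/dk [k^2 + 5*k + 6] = 2*k + 5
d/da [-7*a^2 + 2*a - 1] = 2 - 14*a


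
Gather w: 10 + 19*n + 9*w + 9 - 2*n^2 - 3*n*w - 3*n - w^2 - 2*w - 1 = -2*n^2 + 16*n - w^2 + w*(7 - 3*n) + 18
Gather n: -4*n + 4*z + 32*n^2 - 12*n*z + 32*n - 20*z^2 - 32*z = 32*n^2 + n*(28 - 12*z) - 20*z^2 - 28*z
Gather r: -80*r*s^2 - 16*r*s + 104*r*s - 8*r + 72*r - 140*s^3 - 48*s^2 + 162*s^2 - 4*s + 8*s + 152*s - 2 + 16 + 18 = r*(-80*s^2 + 88*s + 64) - 140*s^3 + 114*s^2 + 156*s + 32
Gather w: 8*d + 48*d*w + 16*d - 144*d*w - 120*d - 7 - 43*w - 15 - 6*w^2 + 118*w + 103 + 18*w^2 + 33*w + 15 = -96*d + 12*w^2 + w*(108 - 96*d) + 96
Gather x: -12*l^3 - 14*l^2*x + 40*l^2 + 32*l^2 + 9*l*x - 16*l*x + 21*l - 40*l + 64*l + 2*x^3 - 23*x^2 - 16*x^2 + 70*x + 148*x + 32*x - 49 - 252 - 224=-12*l^3 + 72*l^2 + 45*l + 2*x^3 - 39*x^2 + x*(-14*l^2 - 7*l + 250) - 525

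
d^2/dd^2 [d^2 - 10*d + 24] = 2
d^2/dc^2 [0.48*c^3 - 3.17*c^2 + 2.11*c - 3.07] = 2.88*c - 6.34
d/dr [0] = 0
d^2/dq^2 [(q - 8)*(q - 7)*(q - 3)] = 6*q - 36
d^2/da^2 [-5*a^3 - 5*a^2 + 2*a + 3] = -30*a - 10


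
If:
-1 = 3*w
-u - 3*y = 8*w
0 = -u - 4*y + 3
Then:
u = 5/3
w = -1/3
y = 1/3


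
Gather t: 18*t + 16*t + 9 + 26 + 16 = 34*t + 51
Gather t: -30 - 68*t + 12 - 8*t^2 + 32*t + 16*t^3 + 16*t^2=16*t^3 + 8*t^2 - 36*t - 18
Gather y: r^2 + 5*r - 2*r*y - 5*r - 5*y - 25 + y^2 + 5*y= r^2 - 2*r*y + y^2 - 25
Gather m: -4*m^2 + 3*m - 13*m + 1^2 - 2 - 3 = -4*m^2 - 10*m - 4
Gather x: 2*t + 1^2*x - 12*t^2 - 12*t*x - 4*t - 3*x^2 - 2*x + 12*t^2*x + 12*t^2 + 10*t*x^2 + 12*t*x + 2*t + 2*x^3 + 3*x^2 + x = 12*t^2*x + 10*t*x^2 + 2*x^3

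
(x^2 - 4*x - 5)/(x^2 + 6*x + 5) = (x - 5)/(x + 5)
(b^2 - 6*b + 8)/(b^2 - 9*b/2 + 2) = 2*(b - 2)/(2*b - 1)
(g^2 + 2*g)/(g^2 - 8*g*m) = (g + 2)/(g - 8*m)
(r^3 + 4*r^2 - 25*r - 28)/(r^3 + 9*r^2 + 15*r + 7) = (r - 4)/(r + 1)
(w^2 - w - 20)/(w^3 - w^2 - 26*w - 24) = (w - 5)/(w^2 - 5*w - 6)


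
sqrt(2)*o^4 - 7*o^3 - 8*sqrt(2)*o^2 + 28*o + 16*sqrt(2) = (o - 2)*(o + 2)*(o - 4*sqrt(2))*(sqrt(2)*o + 1)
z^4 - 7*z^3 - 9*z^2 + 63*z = z*(z - 7)*(z - 3)*(z + 3)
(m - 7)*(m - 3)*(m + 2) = m^3 - 8*m^2 + m + 42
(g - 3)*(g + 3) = g^2 - 9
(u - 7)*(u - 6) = u^2 - 13*u + 42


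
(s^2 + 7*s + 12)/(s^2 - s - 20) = (s + 3)/(s - 5)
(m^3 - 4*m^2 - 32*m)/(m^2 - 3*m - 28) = m*(m - 8)/(m - 7)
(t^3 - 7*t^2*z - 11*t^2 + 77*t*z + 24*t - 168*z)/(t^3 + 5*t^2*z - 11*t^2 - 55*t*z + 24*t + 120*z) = (t - 7*z)/(t + 5*z)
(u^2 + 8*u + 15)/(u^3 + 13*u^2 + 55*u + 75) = 1/(u + 5)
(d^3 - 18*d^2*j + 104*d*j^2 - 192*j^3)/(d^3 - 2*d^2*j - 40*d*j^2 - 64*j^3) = (d^2 - 10*d*j + 24*j^2)/(d^2 + 6*d*j + 8*j^2)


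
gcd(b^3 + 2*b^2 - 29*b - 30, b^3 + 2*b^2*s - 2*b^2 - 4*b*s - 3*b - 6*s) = b + 1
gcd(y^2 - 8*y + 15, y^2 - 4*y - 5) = y - 5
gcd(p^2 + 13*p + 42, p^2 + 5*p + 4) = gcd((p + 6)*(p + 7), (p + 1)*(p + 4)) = 1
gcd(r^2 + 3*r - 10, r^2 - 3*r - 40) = r + 5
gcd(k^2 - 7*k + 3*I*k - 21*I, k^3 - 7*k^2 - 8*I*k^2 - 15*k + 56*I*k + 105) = k - 7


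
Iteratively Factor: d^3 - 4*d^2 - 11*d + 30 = (d - 5)*(d^2 + d - 6) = (d - 5)*(d - 2)*(d + 3)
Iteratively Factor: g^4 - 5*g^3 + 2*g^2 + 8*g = (g - 2)*(g^3 - 3*g^2 - 4*g) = (g - 4)*(g - 2)*(g^2 + g) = g*(g - 4)*(g - 2)*(g + 1)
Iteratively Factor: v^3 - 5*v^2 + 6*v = (v - 2)*(v^2 - 3*v) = (v - 3)*(v - 2)*(v)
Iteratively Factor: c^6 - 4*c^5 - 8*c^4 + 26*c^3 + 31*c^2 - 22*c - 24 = (c - 4)*(c^5 - 8*c^3 - 6*c^2 + 7*c + 6) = (c - 4)*(c - 3)*(c^4 + 3*c^3 + c^2 - 3*c - 2) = (c - 4)*(c - 3)*(c + 1)*(c^3 + 2*c^2 - c - 2) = (c - 4)*(c - 3)*(c + 1)^2*(c^2 + c - 2) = (c - 4)*(c - 3)*(c - 1)*(c + 1)^2*(c + 2)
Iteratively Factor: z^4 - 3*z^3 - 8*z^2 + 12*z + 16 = (z + 1)*(z^3 - 4*z^2 - 4*z + 16) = (z - 2)*(z + 1)*(z^2 - 2*z - 8) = (z - 4)*(z - 2)*(z + 1)*(z + 2)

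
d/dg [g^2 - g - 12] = 2*g - 1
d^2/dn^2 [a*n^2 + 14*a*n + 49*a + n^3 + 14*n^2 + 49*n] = 2*a + 6*n + 28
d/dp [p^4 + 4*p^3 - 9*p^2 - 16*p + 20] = 4*p^3 + 12*p^2 - 18*p - 16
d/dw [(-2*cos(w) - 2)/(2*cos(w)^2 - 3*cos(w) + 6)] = 2*(-4*cos(w) - cos(2*w) + 8)*sin(w)/(-3*cos(w) + cos(2*w) + 7)^2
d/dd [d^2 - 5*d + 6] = 2*d - 5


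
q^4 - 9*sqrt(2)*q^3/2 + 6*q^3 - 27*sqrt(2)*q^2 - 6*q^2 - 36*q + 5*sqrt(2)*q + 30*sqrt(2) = (q + 6)*(q - 5*sqrt(2))*(q - sqrt(2)/2)*(q + sqrt(2))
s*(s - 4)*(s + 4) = s^3 - 16*s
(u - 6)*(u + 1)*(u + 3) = u^3 - 2*u^2 - 21*u - 18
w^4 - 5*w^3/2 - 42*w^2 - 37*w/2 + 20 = (w - 8)*(w - 1/2)*(w + 1)*(w + 5)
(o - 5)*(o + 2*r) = o^2 + 2*o*r - 5*o - 10*r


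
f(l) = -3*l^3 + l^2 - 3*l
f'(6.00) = -315.00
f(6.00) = -630.00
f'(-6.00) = -339.00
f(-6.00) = 702.00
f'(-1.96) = -41.49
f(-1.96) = 32.31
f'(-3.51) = -120.90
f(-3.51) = 152.58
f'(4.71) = -193.24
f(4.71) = -305.41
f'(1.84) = -29.79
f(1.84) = -20.82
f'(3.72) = -120.11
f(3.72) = -151.76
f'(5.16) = -232.31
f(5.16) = -401.02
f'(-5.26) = -262.53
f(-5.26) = 480.04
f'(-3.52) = -121.55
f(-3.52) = 153.79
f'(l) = -9*l^2 + 2*l - 3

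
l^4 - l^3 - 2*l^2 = l^2*(l - 2)*(l + 1)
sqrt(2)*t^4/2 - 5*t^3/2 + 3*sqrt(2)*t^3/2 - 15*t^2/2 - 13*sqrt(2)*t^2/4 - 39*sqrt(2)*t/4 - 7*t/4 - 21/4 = (t + 3)*(t - 7*sqrt(2)/2)*(t + sqrt(2)/2)*(sqrt(2)*t/2 + 1/2)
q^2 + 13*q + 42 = (q + 6)*(q + 7)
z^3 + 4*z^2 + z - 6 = (z - 1)*(z + 2)*(z + 3)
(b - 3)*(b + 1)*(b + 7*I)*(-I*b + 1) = -I*b^4 + 8*b^3 + 2*I*b^3 - 16*b^2 + 10*I*b^2 - 24*b - 14*I*b - 21*I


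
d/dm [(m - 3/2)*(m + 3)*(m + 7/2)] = 3*m^2 + 10*m + 3/4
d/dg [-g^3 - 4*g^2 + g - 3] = -3*g^2 - 8*g + 1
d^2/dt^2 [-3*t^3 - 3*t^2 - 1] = -18*t - 6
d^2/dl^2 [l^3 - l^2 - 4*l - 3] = 6*l - 2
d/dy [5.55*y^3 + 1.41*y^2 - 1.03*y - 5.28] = 16.65*y^2 + 2.82*y - 1.03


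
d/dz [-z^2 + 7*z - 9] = 7 - 2*z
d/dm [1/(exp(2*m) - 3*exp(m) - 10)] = (3 - 2*exp(m))*exp(m)/(-exp(2*m) + 3*exp(m) + 10)^2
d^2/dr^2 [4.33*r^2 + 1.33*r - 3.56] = 8.66000000000000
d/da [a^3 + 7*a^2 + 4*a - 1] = 3*a^2 + 14*a + 4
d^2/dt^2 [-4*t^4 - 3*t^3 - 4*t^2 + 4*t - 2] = -48*t^2 - 18*t - 8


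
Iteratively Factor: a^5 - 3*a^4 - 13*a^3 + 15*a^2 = (a)*(a^4 - 3*a^3 - 13*a^2 + 15*a) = a*(a - 5)*(a^3 + 2*a^2 - 3*a) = a^2*(a - 5)*(a^2 + 2*a - 3) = a^2*(a - 5)*(a - 1)*(a + 3)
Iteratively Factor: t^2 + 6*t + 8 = (t + 4)*(t + 2)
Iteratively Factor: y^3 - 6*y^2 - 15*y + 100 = (y + 4)*(y^2 - 10*y + 25) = (y - 5)*(y + 4)*(y - 5)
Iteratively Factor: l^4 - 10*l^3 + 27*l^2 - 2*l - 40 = (l - 4)*(l^3 - 6*l^2 + 3*l + 10) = (l - 4)*(l + 1)*(l^2 - 7*l + 10) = (l - 5)*(l - 4)*(l + 1)*(l - 2)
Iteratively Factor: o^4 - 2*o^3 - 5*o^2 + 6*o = (o)*(o^3 - 2*o^2 - 5*o + 6) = o*(o + 2)*(o^2 - 4*o + 3) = o*(o - 1)*(o + 2)*(o - 3)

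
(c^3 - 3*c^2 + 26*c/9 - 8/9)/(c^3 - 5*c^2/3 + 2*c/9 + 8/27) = 3*(c - 1)/(3*c + 1)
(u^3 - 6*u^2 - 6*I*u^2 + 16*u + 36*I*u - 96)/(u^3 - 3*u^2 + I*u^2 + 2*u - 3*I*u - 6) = (u^2 - 2*u*(3 + 4*I) + 48*I)/(u^2 - u*(3 + I) + 3*I)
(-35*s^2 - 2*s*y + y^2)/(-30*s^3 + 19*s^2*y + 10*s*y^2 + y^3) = (-7*s + y)/(-6*s^2 + 5*s*y + y^2)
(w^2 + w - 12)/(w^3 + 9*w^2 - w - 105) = (w + 4)/(w^2 + 12*w + 35)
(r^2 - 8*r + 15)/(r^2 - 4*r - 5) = (r - 3)/(r + 1)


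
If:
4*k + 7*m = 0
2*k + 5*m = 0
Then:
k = 0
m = 0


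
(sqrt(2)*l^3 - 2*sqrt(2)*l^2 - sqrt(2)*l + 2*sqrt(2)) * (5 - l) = -sqrt(2)*l^4 + 7*sqrt(2)*l^3 - 9*sqrt(2)*l^2 - 7*sqrt(2)*l + 10*sqrt(2)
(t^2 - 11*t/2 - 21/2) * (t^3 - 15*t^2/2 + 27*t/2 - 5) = t^5 - 13*t^4 + 177*t^3/4 - t^2/2 - 457*t/4 + 105/2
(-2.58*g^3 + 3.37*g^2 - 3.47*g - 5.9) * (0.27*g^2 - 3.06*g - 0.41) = -0.6966*g^5 + 8.8047*g^4 - 10.1913*g^3 + 7.6435*g^2 + 19.4767*g + 2.419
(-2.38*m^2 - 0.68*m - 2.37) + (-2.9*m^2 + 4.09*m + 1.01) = -5.28*m^2 + 3.41*m - 1.36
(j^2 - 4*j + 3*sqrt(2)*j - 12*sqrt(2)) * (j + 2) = j^3 - 2*j^2 + 3*sqrt(2)*j^2 - 6*sqrt(2)*j - 8*j - 24*sqrt(2)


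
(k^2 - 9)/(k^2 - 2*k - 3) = (k + 3)/(k + 1)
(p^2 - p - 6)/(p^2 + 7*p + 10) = (p - 3)/(p + 5)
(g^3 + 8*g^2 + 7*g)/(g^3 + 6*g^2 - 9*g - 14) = g/(g - 2)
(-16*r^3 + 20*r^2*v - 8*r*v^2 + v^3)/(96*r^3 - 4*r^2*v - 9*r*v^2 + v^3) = (-4*r^2 + 4*r*v - v^2)/(24*r^2 + 5*r*v - v^2)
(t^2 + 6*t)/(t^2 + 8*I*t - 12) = t*(t + 6)/(t^2 + 8*I*t - 12)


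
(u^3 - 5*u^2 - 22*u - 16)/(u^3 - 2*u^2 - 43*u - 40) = (u + 2)/(u + 5)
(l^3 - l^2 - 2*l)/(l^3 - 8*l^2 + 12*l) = (l + 1)/(l - 6)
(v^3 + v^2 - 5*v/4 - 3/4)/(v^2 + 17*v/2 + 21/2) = (2*v^2 - v - 1)/(2*(v + 7))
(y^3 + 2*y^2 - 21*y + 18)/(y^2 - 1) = (y^2 + 3*y - 18)/(y + 1)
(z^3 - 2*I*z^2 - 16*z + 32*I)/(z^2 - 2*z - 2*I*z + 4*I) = (z^2 - 16)/(z - 2)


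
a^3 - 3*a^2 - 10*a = a*(a - 5)*(a + 2)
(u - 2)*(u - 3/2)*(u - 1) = u^3 - 9*u^2/2 + 13*u/2 - 3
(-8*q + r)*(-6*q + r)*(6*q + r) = 288*q^3 - 36*q^2*r - 8*q*r^2 + r^3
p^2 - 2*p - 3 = (p - 3)*(p + 1)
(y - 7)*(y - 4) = y^2 - 11*y + 28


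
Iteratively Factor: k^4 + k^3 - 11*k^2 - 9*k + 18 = (k - 3)*(k^3 + 4*k^2 + k - 6) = (k - 3)*(k - 1)*(k^2 + 5*k + 6) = (k - 3)*(k - 1)*(k + 3)*(k + 2)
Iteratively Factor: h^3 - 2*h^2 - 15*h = (h)*(h^2 - 2*h - 15) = h*(h + 3)*(h - 5)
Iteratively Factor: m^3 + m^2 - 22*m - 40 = (m + 2)*(m^2 - m - 20) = (m + 2)*(m + 4)*(m - 5)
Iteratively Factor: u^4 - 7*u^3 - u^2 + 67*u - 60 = (u - 5)*(u^3 - 2*u^2 - 11*u + 12) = (u - 5)*(u + 3)*(u^2 - 5*u + 4) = (u - 5)*(u - 4)*(u + 3)*(u - 1)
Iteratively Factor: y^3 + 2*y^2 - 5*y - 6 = (y + 3)*(y^2 - y - 2) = (y - 2)*(y + 3)*(y + 1)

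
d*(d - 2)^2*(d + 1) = d^4 - 3*d^3 + 4*d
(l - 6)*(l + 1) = l^2 - 5*l - 6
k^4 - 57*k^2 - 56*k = k*(k - 8)*(k + 1)*(k + 7)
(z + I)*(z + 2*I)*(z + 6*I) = z^3 + 9*I*z^2 - 20*z - 12*I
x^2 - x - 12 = (x - 4)*(x + 3)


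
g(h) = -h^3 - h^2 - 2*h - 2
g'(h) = -3*h^2 - 2*h - 2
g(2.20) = -21.89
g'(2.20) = -20.92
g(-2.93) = 20.43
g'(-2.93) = -21.89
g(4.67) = -135.00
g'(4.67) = -76.77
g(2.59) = -31.26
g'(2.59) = -27.30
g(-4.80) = 95.15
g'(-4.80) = -61.52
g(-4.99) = 107.33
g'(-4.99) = -66.72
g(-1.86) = 4.70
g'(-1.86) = -8.66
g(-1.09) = 0.29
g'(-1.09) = -3.38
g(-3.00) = 22.00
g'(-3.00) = -23.00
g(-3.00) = 22.00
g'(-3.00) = -23.00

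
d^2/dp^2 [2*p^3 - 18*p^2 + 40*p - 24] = 12*p - 36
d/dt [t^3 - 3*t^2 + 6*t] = 3*t^2 - 6*t + 6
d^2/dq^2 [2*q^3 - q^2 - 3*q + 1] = 12*q - 2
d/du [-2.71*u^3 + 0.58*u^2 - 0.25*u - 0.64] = -8.13*u^2 + 1.16*u - 0.25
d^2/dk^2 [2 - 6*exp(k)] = -6*exp(k)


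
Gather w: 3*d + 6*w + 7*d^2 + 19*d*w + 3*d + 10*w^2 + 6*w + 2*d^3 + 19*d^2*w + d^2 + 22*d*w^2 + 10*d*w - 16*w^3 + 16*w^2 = 2*d^3 + 8*d^2 + 6*d - 16*w^3 + w^2*(22*d + 26) + w*(19*d^2 + 29*d + 12)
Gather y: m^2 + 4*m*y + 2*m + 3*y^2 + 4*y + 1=m^2 + 2*m + 3*y^2 + y*(4*m + 4) + 1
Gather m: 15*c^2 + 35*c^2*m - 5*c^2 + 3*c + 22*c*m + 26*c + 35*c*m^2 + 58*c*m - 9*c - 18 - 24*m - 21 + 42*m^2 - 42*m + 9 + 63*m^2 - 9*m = 10*c^2 + 20*c + m^2*(35*c + 105) + m*(35*c^2 + 80*c - 75) - 30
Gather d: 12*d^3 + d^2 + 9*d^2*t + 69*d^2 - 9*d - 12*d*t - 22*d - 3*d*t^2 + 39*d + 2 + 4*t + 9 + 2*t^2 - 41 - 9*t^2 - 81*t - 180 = 12*d^3 + d^2*(9*t + 70) + d*(-3*t^2 - 12*t + 8) - 7*t^2 - 77*t - 210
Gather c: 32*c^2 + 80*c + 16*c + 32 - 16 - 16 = 32*c^2 + 96*c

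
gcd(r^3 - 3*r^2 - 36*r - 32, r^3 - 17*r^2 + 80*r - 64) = r - 8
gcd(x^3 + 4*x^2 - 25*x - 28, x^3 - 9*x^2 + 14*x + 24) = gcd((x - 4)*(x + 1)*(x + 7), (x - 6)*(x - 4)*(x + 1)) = x^2 - 3*x - 4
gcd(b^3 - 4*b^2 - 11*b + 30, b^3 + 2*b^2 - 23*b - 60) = b^2 - 2*b - 15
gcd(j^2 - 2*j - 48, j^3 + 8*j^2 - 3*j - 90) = j + 6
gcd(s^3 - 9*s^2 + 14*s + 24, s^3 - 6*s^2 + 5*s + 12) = s^2 - 3*s - 4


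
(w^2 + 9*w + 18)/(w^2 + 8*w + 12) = (w + 3)/(w + 2)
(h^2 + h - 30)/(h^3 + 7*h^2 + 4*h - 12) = (h - 5)/(h^2 + h - 2)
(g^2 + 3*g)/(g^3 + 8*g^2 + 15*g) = 1/(g + 5)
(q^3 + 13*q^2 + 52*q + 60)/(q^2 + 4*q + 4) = (q^2 + 11*q + 30)/(q + 2)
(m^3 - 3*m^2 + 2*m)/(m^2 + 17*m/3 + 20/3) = 3*m*(m^2 - 3*m + 2)/(3*m^2 + 17*m + 20)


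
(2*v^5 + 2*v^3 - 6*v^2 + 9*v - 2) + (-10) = 2*v^5 + 2*v^3 - 6*v^2 + 9*v - 12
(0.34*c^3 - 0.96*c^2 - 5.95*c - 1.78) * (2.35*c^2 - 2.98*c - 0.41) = 0.799*c^5 - 3.2692*c^4 - 11.2611*c^3 + 13.9416*c^2 + 7.7439*c + 0.7298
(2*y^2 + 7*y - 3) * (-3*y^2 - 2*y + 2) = -6*y^4 - 25*y^3 - y^2 + 20*y - 6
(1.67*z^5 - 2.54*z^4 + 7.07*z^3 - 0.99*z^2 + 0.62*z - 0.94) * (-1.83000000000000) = -3.0561*z^5 + 4.6482*z^4 - 12.9381*z^3 + 1.8117*z^2 - 1.1346*z + 1.7202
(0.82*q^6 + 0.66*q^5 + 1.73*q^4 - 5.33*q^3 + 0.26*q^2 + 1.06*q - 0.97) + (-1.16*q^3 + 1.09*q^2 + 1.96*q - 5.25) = 0.82*q^6 + 0.66*q^5 + 1.73*q^4 - 6.49*q^3 + 1.35*q^2 + 3.02*q - 6.22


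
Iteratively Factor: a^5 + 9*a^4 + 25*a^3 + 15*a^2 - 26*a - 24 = (a + 3)*(a^4 + 6*a^3 + 7*a^2 - 6*a - 8) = (a + 3)*(a + 4)*(a^3 + 2*a^2 - a - 2) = (a - 1)*(a + 3)*(a + 4)*(a^2 + 3*a + 2) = (a - 1)*(a + 2)*(a + 3)*(a + 4)*(a + 1)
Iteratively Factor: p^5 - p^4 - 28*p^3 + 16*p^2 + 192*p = (p + 4)*(p^4 - 5*p^3 - 8*p^2 + 48*p) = p*(p + 4)*(p^3 - 5*p^2 - 8*p + 48) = p*(p + 3)*(p + 4)*(p^2 - 8*p + 16) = p*(p - 4)*(p + 3)*(p + 4)*(p - 4)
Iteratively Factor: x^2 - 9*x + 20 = (x - 5)*(x - 4)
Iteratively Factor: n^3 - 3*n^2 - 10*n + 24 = (n + 3)*(n^2 - 6*n + 8) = (n - 2)*(n + 3)*(n - 4)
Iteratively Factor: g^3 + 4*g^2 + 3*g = (g + 3)*(g^2 + g) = (g + 1)*(g + 3)*(g)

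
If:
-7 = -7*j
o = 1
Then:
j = 1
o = 1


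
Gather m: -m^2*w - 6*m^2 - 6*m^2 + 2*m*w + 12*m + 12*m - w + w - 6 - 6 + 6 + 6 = m^2*(-w - 12) + m*(2*w + 24)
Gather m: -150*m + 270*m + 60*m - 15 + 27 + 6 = 180*m + 18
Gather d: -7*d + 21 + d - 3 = 18 - 6*d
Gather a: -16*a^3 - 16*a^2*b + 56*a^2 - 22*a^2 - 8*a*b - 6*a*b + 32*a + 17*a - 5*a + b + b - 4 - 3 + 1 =-16*a^3 + a^2*(34 - 16*b) + a*(44 - 14*b) + 2*b - 6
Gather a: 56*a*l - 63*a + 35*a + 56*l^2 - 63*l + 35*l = a*(56*l - 28) + 56*l^2 - 28*l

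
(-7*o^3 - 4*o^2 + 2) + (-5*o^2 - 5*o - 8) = -7*o^3 - 9*o^2 - 5*o - 6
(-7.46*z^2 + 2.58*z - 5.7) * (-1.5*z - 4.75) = 11.19*z^3 + 31.565*z^2 - 3.705*z + 27.075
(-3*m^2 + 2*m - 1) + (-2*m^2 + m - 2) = -5*m^2 + 3*m - 3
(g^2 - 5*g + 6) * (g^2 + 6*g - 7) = g^4 + g^3 - 31*g^2 + 71*g - 42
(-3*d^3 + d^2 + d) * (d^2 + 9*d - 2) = -3*d^5 - 26*d^4 + 16*d^3 + 7*d^2 - 2*d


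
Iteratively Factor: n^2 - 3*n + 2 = (n - 2)*(n - 1)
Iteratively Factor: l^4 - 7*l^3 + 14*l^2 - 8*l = (l)*(l^3 - 7*l^2 + 14*l - 8) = l*(l - 1)*(l^2 - 6*l + 8) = l*(l - 4)*(l - 1)*(l - 2)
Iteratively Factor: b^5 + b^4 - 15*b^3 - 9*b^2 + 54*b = (b - 2)*(b^4 + 3*b^3 - 9*b^2 - 27*b) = (b - 2)*(b + 3)*(b^3 - 9*b) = b*(b - 2)*(b + 3)*(b^2 - 9) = b*(b - 3)*(b - 2)*(b + 3)*(b + 3)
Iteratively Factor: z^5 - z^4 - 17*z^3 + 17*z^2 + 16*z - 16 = (z - 1)*(z^4 - 17*z^2 + 16) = (z - 1)^2*(z^3 + z^2 - 16*z - 16) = (z - 1)^2*(z + 1)*(z^2 - 16) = (z - 1)^2*(z + 1)*(z + 4)*(z - 4)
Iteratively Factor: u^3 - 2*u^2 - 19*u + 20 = (u - 1)*(u^2 - u - 20) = (u - 5)*(u - 1)*(u + 4)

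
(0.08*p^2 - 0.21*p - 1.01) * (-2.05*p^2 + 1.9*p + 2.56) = -0.164*p^4 + 0.5825*p^3 + 1.8763*p^2 - 2.4566*p - 2.5856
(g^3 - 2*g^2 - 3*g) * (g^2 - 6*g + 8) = g^5 - 8*g^4 + 17*g^3 + 2*g^2 - 24*g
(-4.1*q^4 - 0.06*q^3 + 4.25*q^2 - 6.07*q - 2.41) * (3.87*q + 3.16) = -15.867*q^5 - 13.1882*q^4 + 16.2579*q^3 - 10.0609*q^2 - 28.5079*q - 7.6156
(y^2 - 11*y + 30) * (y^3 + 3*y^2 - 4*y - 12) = y^5 - 8*y^4 - 7*y^3 + 122*y^2 + 12*y - 360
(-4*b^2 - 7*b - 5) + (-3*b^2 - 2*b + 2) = -7*b^2 - 9*b - 3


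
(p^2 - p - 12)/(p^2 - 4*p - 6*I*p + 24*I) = (p + 3)/(p - 6*I)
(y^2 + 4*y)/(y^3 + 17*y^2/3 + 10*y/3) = 3*(y + 4)/(3*y^2 + 17*y + 10)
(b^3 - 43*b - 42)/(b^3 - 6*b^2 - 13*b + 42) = (b^2 + 7*b + 6)/(b^2 + b - 6)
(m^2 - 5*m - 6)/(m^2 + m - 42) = (m + 1)/(m + 7)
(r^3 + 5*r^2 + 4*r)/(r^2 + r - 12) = r*(r + 1)/(r - 3)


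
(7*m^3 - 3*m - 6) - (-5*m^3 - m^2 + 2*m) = 12*m^3 + m^2 - 5*m - 6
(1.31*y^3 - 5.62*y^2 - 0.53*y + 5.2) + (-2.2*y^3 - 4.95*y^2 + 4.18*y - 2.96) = -0.89*y^3 - 10.57*y^2 + 3.65*y + 2.24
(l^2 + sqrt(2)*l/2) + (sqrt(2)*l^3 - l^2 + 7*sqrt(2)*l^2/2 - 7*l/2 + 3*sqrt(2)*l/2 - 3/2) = sqrt(2)*l^3 + 7*sqrt(2)*l^2/2 - 7*l/2 + 2*sqrt(2)*l - 3/2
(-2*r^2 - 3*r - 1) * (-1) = 2*r^2 + 3*r + 1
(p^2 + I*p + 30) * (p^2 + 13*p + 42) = p^4 + 13*p^3 + I*p^3 + 72*p^2 + 13*I*p^2 + 390*p + 42*I*p + 1260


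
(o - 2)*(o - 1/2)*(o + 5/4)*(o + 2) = o^4 + 3*o^3/4 - 37*o^2/8 - 3*o + 5/2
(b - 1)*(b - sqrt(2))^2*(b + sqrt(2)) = b^4 - sqrt(2)*b^3 - b^3 - 2*b^2 + sqrt(2)*b^2 + 2*b + 2*sqrt(2)*b - 2*sqrt(2)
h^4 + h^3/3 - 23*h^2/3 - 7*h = h*(h - 3)*(h + 1)*(h + 7/3)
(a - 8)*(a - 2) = a^2 - 10*a + 16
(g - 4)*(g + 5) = g^2 + g - 20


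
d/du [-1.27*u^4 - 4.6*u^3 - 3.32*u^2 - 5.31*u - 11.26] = -5.08*u^3 - 13.8*u^2 - 6.64*u - 5.31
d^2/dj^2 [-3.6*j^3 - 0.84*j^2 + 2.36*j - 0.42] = -21.6*j - 1.68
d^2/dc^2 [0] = 0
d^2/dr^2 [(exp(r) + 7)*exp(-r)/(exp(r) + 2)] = (exp(3*r) + 26*exp(2*r) + 42*exp(r) + 28)*exp(-r)/(exp(3*r) + 6*exp(2*r) + 12*exp(r) + 8)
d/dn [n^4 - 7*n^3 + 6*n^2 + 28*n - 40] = 4*n^3 - 21*n^2 + 12*n + 28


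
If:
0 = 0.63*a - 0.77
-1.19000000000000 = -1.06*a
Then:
No Solution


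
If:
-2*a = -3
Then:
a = 3/2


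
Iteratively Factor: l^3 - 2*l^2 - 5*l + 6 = (l - 1)*(l^2 - l - 6) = (l - 1)*(l + 2)*(l - 3)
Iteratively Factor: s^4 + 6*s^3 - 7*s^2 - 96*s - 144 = (s + 3)*(s^3 + 3*s^2 - 16*s - 48) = (s - 4)*(s + 3)*(s^2 + 7*s + 12) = (s - 4)*(s + 3)*(s + 4)*(s + 3)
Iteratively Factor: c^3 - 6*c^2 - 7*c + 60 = (c - 5)*(c^2 - c - 12) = (c - 5)*(c + 3)*(c - 4)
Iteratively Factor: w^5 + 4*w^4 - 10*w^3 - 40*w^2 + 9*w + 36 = (w - 1)*(w^4 + 5*w^3 - 5*w^2 - 45*w - 36) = (w - 1)*(w + 1)*(w^3 + 4*w^2 - 9*w - 36) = (w - 1)*(w + 1)*(w + 4)*(w^2 - 9) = (w - 1)*(w + 1)*(w + 3)*(w + 4)*(w - 3)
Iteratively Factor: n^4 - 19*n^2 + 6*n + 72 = (n - 3)*(n^3 + 3*n^2 - 10*n - 24) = (n - 3)*(n + 2)*(n^2 + n - 12) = (n - 3)^2*(n + 2)*(n + 4)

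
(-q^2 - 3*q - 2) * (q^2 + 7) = -q^4 - 3*q^3 - 9*q^2 - 21*q - 14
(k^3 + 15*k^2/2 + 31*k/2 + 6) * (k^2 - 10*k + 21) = k^5 - 5*k^4/2 - 77*k^3/2 + 17*k^2/2 + 531*k/2 + 126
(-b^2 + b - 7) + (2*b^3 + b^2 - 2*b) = 2*b^3 - b - 7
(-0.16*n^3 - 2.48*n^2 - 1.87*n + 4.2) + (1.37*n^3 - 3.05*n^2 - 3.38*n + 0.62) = 1.21*n^3 - 5.53*n^2 - 5.25*n + 4.82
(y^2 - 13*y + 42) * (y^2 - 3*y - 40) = y^4 - 16*y^3 + 41*y^2 + 394*y - 1680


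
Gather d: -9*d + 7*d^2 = 7*d^2 - 9*d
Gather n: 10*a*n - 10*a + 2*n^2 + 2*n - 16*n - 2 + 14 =-10*a + 2*n^2 + n*(10*a - 14) + 12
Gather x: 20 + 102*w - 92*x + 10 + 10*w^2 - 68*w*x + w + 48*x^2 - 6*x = 10*w^2 + 103*w + 48*x^2 + x*(-68*w - 98) + 30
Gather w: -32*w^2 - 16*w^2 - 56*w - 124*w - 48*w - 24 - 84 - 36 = -48*w^2 - 228*w - 144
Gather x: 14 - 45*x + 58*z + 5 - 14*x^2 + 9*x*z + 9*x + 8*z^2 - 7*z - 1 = -14*x^2 + x*(9*z - 36) + 8*z^2 + 51*z + 18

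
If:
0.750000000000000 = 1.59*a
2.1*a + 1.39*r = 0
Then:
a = 0.47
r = -0.71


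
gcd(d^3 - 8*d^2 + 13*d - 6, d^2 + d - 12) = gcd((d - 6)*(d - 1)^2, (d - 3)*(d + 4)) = 1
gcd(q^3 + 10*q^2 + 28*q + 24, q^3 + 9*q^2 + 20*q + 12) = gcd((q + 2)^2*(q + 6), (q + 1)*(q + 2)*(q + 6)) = q^2 + 8*q + 12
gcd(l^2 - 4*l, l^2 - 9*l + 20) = l - 4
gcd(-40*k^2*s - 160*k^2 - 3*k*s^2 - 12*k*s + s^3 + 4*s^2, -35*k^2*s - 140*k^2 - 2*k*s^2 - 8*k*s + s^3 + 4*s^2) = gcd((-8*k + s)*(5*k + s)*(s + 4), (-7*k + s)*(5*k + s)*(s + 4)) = 5*k*s + 20*k + s^2 + 4*s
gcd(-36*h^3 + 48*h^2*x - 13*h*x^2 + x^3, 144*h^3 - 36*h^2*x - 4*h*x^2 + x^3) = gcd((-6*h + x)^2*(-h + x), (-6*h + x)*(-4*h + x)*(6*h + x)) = -6*h + x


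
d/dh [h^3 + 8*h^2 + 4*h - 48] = 3*h^2 + 16*h + 4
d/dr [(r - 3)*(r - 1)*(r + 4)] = 3*r^2 - 13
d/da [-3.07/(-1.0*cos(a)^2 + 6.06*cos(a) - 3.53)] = (6.14*cos(a) - 18.6042)*sin(a)/(1.0*cos(a)^2 - 6.06*cos(a) + 3.53)^2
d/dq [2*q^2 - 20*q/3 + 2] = 4*q - 20/3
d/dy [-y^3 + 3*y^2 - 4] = 3*y*(2 - y)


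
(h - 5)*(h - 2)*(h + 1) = h^3 - 6*h^2 + 3*h + 10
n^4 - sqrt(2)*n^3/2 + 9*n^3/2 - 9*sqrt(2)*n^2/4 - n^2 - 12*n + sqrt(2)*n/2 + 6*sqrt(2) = (n - 3/2)*(n + 2)*(n + 4)*(n - sqrt(2)/2)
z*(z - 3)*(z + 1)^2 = z^4 - z^3 - 5*z^2 - 3*z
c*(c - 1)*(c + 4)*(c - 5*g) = c^4 - 5*c^3*g + 3*c^3 - 15*c^2*g - 4*c^2 + 20*c*g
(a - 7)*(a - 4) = a^2 - 11*a + 28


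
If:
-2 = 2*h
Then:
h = -1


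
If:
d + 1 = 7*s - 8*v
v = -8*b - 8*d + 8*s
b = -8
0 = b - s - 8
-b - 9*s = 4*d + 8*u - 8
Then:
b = -8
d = -19/3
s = -16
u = 139/6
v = -40/3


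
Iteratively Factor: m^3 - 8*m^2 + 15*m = (m - 3)*(m^2 - 5*m) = m*(m - 3)*(m - 5)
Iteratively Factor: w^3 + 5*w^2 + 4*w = (w + 1)*(w^2 + 4*w) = w*(w + 1)*(w + 4)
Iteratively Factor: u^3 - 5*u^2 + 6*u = (u)*(u^2 - 5*u + 6) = u*(u - 2)*(u - 3)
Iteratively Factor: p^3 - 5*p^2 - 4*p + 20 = (p - 2)*(p^2 - 3*p - 10) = (p - 5)*(p - 2)*(p + 2)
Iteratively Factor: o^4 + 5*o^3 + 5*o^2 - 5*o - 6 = (o - 1)*(o^3 + 6*o^2 + 11*o + 6) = (o - 1)*(o + 1)*(o^2 + 5*o + 6) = (o - 1)*(o + 1)*(o + 3)*(o + 2)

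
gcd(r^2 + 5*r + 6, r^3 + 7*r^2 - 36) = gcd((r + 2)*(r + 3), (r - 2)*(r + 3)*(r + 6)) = r + 3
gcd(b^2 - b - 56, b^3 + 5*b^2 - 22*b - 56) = b + 7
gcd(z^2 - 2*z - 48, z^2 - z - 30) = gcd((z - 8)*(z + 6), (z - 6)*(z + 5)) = 1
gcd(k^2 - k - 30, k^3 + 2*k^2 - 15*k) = k + 5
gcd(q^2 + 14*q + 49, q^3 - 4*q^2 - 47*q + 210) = q + 7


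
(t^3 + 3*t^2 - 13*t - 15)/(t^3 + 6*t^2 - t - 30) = (t^2 - 2*t - 3)/(t^2 + t - 6)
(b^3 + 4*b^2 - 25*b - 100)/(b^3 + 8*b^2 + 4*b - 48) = (b^2 - 25)/(b^2 + 4*b - 12)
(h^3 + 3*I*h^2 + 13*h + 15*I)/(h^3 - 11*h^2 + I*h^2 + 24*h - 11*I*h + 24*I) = (h^2 + 2*I*h + 15)/(h^2 - 11*h + 24)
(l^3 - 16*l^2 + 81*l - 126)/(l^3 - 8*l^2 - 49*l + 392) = (l^2 - 9*l + 18)/(l^2 - l - 56)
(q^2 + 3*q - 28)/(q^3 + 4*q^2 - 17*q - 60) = (q + 7)/(q^2 + 8*q + 15)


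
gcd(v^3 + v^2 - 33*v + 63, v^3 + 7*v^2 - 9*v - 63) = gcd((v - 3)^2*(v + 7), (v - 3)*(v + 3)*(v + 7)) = v^2 + 4*v - 21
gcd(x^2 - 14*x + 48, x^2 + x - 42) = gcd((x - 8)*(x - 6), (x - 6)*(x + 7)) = x - 6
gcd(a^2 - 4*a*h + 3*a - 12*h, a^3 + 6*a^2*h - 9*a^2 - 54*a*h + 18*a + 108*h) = 1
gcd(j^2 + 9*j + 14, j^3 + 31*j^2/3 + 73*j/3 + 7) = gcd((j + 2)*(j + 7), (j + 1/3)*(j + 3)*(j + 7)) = j + 7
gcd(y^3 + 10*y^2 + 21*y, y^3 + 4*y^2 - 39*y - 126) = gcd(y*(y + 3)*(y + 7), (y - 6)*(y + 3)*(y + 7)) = y^2 + 10*y + 21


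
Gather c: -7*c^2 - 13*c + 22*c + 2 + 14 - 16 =-7*c^2 + 9*c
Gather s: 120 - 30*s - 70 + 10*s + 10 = 60 - 20*s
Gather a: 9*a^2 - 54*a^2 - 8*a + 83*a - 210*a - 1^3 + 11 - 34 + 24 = -45*a^2 - 135*a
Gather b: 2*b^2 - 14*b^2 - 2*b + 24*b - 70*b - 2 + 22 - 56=-12*b^2 - 48*b - 36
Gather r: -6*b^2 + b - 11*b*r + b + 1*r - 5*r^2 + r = -6*b^2 + 2*b - 5*r^2 + r*(2 - 11*b)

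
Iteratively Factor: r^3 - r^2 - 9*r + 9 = (r - 3)*(r^2 + 2*r - 3) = (r - 3)*(r + 3)*(r - 1)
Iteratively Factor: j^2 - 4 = (j + 2)*(j - 2)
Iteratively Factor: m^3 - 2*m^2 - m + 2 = (m - 1)*(m^2 - m - 2) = (m - 2)*(m - 1)*(m + 1)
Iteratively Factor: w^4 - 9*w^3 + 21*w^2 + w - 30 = (w - 3)*(w^3 - 6*w^2 + 3*w + 10) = (w - 3)*(w + 1)*(w^2 - 7*w + 10) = (w - 3)*(w - 2)*(w + 1)*(w - 5)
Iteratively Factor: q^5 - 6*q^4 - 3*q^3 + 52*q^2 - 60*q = (q + 3)*(q^4 - 9*q^3 + 24*q^2 - 20*q) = (q - 5)*(q + 3)*(q^3 - 4*q^2 + 4*q) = (q - 5)*(q - 2)*(q + 3)*(q^2 - 2*q) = (q - 5)*(q - 2)^2*(q + 3)*(q)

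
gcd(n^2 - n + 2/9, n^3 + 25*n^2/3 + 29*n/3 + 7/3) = 1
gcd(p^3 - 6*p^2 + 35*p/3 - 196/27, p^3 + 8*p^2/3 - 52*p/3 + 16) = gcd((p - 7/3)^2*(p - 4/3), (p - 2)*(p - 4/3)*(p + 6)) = p - 4/3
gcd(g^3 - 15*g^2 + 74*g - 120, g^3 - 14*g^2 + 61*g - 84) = g - 4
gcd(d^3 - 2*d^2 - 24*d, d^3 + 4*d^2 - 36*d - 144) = d^2 - 2*d - 24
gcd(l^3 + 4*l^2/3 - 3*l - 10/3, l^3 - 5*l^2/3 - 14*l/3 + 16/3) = l + 2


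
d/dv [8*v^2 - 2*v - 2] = 16*v - 2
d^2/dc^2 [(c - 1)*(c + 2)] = 2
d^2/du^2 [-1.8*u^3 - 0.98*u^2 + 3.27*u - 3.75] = -10.8*u - 1.96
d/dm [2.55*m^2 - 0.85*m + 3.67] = 5.1*m - 0.85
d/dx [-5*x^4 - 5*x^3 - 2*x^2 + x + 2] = -20*x^3 - 15*x^2 - 4*x + 1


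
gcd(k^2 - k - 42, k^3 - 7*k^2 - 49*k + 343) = k - 7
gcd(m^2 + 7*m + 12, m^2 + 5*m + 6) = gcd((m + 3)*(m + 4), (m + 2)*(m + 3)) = m + 3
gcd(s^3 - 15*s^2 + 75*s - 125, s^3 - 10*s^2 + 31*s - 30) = s - 5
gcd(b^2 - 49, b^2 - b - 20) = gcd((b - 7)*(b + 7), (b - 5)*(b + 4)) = 1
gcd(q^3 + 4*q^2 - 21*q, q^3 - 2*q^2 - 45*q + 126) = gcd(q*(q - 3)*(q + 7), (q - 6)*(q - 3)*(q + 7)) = q^2 + 4*q - 21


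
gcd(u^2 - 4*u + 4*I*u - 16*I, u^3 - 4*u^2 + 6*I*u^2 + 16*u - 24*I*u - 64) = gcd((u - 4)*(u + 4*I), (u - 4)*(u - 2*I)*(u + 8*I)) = u - 4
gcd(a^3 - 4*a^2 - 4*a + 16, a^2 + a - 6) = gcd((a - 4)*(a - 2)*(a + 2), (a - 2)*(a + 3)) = a - 2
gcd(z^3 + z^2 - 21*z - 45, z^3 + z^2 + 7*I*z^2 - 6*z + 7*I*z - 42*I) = z + 3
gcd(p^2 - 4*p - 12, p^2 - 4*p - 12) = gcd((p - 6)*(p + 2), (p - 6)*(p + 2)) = p^2 - 4*p - 12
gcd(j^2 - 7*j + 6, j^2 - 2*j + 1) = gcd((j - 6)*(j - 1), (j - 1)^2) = j - 1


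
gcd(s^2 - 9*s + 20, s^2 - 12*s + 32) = s - 4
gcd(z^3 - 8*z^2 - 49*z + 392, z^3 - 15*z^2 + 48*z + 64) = z - 8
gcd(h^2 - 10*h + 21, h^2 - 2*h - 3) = h - 3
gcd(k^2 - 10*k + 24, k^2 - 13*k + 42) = k - 6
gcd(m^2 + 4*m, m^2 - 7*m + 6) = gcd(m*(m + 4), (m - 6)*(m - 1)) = 1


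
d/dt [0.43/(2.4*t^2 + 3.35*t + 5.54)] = (-2.064*t - 1.4405)/(2.4*t^2 + 3.35*t + 5.54)^2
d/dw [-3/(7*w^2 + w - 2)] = 3*(14*w + 1)/(7*w^2 + w - 2)^2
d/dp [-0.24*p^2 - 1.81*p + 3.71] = -0.48*p - 1.81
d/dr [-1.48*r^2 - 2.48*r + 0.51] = -2.96*r - 2.48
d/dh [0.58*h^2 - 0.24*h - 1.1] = 1.16*h - 0.24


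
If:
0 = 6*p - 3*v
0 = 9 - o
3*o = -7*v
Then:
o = 9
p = -27/14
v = -27/7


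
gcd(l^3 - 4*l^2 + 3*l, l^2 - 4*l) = l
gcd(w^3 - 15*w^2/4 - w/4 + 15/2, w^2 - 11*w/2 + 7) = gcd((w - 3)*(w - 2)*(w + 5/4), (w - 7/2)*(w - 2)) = w - 2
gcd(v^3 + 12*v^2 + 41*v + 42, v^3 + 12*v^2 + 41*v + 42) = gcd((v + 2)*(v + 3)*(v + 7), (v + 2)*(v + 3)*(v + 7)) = v^3 + 12*v^2 + 41*v + 42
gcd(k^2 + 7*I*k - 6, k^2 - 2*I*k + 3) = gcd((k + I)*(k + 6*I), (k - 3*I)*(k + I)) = k + I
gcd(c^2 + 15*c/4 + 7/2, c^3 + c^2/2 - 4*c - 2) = c + 2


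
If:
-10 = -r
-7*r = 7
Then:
No Solution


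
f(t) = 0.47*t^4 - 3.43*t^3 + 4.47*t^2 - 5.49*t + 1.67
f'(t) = 1.88*t^3 - 10.29*t^2 + 8.94*t - 5.49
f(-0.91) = 13.27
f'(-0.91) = -23.56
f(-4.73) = 725.88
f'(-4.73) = -476.94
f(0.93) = -1.98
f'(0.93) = -4.56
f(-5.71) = 1316.94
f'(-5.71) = -742.03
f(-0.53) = 6.38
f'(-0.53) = -13.40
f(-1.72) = 45.90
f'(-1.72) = -60.88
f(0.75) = -1.23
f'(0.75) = -3.78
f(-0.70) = 8.99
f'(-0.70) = -17.43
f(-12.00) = 16384.19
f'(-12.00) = -4843.17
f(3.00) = -29.11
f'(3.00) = -20.52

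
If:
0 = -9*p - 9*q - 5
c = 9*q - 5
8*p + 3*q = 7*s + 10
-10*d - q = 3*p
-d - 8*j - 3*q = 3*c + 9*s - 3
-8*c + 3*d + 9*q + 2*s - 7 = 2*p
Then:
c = -2435/4328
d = 10333/38952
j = 240377/77904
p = -13615/12984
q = 19205/38952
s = -10455/4328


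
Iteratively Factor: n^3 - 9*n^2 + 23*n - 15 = (n - 5)*(n^2 - 4*n + 3) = (n - 5)*(n - 3)*(n - 1)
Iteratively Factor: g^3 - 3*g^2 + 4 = (g - 2)*(g^2 - g - 2) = (g - 2)^2*(g + 1)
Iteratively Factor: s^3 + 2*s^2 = (s)*(s^2 + 2*s) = s*(s + 2)*(s)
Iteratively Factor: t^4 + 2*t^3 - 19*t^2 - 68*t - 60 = (t + 2)*(t^3 - 19*t - 30) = (t + 2)^2*(t^2 - 2*t - 15) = (t + 2)^2*(t + 3)*(t - 5)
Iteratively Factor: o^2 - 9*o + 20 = (o - 4)*(o - 5)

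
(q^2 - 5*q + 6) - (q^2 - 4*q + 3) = 3 - q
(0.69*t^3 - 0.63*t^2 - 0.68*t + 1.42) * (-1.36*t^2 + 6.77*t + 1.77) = -0.9384*t^5 + 5.5281*t^4 - 2.119*t^3 - 7.6499*t^2 + 8.4098*t + 2.5134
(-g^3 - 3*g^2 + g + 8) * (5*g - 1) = -5*g^4 - 14*g^3 + 8*g^2 + 39*g - 8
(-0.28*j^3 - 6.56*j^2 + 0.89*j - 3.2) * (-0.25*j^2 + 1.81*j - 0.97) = 0.07*j^5 + 1.1332*j^4 - 11.8245*j^3 + 8.7741*j^2 - 6.6553*j + 3.104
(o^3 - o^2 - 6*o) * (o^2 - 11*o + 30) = o^5 - 12*o^4 + 35*o^3 + 36*o^2 - 180*o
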